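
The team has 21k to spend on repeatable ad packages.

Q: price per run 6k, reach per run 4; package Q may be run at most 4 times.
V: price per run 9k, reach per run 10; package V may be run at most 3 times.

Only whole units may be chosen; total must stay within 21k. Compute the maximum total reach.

2×V: price 18 ≤ 21, reach 2·10 = 20.
2×Q and 1×V: price 21 ≤ 21, reach 2·4 + 1·10 = 18.
Best is 20.

20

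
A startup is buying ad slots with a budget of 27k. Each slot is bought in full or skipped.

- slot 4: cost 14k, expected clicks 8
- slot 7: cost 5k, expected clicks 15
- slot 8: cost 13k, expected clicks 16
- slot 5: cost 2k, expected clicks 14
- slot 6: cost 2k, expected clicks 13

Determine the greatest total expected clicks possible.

58

slot 4 + slot 7 + slot 5 + slot 6: cost 14 + 5 + 2 + 2 = 23 ≤ 27, expected clicks 8 + 15 + 14 + 13 = 50.
slot 7 + slot 8 + slot 5: cost 5 + 13 + 2 = 20 ≤ 27, expected clicks 15 + 16 + 14 = 45.
slot 7 + slot 8 + slot 5 + slot 6: cost 5 + 13 + 2 + 2 = 22 ≤ 27, expected clicks 15 + 16 + 14 + 13 = 58.
Best is slot 7, slot 8, slot 5, and slot 6 with total expected clicks 58.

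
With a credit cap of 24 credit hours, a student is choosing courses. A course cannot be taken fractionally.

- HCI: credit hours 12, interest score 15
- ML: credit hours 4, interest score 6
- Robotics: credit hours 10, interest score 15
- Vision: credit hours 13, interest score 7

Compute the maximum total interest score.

This is a 0-1 knapsack instance.
Take HCI and Robotics: credit hours 12 + 10 = 22 ≤ 24, interest score 15 + 15 = 30.
No other feasible combination does better.

30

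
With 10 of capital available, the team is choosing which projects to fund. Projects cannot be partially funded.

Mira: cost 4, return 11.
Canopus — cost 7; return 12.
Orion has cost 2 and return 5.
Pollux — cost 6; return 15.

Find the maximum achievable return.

26

Mira + Pollux: cost 4 + 6 = 10 ≤ 10, return 11 + 15 = 26.
Canopus + Orion: cost 7 + 2 = 9 ≤ 10, return 12 + 5 = 17.
Orion + Pollux: cost 2 + 6 = 8 ≤ 10, return 5 + 15 = 20.
Best is Mira and Pollux with total return 26.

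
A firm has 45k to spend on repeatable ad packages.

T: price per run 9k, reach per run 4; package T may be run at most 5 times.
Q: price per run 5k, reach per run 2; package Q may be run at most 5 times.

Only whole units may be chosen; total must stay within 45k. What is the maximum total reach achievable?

20

This is a bounded integer knapsack.
Take 5×T: price 45 ≤ 45, reach 5·4 = 20.
T has the best ratio (4/9) and is taken to its limit of 5; remaining capacity is filled optimally with the others.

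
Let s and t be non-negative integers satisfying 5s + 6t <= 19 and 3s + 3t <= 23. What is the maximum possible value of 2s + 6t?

The continuous relaxation peaks at (0, 3.17) with value 19.00; rounding to a feasible lattice point costs some objective.
(s,t)=(0,3): 5·0+6·3=18≤19, 3·0+3·3=9≤23, objective 18.
(s,t)=(1,2): 5·1+6·2=17≤19, 3·1+3·2=9≤23, objective 14.
Maximum is 18 at (s,t)=(0,3).

18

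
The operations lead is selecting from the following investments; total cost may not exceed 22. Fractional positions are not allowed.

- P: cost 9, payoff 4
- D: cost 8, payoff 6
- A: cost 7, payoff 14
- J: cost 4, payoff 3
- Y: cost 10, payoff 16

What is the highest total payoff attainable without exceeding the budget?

Treat it as a binary knapsack problem.
Take A, J, and Y: cost 7 + 4 + 10 = 21 ≤ 22, payoff 14 + 3 + 16 = 33.
No other feasible combination does better.

33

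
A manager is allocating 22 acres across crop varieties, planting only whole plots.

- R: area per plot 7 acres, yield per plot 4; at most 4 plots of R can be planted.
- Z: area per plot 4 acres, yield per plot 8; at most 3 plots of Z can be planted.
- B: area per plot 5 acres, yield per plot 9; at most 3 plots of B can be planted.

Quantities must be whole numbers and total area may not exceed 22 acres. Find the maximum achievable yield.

42

Take 3×Z and 2×B: area 22 ≤ 22, yield 3·8 + 2·9 = 42.
Z has the best ratio (8/4) and is taken to its limit of 3; remaining capacity is filled optimally with the others.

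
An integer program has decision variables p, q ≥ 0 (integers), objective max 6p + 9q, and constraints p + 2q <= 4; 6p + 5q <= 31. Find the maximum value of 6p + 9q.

(p,q)=(4,0) is feasible, giving 24.
(p,q)=(3,0) is feasible, giving 18.
No feasible integer point exceeds 24.

24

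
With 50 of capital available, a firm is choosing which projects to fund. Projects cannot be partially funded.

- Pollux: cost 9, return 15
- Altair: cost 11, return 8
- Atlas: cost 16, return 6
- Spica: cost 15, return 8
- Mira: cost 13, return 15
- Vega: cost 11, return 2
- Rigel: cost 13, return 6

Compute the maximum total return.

Take Pollux, Altair, Spica, and Mira: cost 9 + 11 + 15 + 13 = 48 ≤ 50, return 15 + 8 + 8 + 15 = 46.
No other feasible combination does better.

46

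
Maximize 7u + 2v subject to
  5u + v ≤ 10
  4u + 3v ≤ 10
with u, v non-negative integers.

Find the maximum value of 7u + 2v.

(u,v)=(2,0): 5·2+1·0=10≤10, 4·2+3·0=8≤10, objective 14.
(u,v)=(1,1): 5·1+1·1=6≤10, 4·1+3·1=7≤10, objective 9.
(u,v)=(1,0): 5·1+1·0=5≤10, 4·1+3·0=4≤10, objective 7.
(u,v)=(0,1): 5·0+1·1=1≤10, 4·0+3·1=3≤10, objective 2.
Maximum is 14 at (u,v)=(2,0).

14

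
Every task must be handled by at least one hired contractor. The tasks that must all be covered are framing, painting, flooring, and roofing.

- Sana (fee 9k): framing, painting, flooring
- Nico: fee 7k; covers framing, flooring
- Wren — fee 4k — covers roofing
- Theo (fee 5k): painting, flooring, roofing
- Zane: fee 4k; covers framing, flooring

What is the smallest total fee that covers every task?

9

Choose Theo and Zane: together they cover framing, painting, flooring, roofing — every task.
Total fee: 5 + 4 = 9.
No cover costs less than 9.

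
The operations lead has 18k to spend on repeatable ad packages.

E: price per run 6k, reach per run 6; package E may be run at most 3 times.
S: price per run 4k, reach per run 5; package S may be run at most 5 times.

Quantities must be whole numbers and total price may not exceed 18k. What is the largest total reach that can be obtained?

21

S has the best ratio (5/4); taking only S gives at most 4×5 = 20 (stopped by the price limit).
Mixing does better — 1×E and 3×S: price 18 ≤ 18, reach 1·6 + 3·5 = 21.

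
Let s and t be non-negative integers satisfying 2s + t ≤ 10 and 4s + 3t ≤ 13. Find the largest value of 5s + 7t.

28

Relaxing integrality, the LP optimum is 30.33 at (s,t) = (0, 4.33), which is not an integer point.
(s,t)=(0,4): 2·0+1·4=4≤10, 4·0+3·4=12≤13, objective 28.
(s,t)=(1,3): 2·1+1·3=5≤10, 4·1+3·3=13≤13, objective 26.
(s,t)=(0,3): 2·0+1·3=3≤10, 4·0+3·3=9≤13, objective 21.
No feasible integer point exceeds 28.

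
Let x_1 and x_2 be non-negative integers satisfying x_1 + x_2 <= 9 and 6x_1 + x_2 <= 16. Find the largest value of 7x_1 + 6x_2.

55

The continuous relaxation peaks at (1.4, 7.6) with value 55.40; rounding to a feasible lattice point costs some objective.
(x_1,x_2)=(1,8): 1·1+1·8=9≤9, 6·1+1·8=14≤16, objective 55.
(x_1,x_2)=(0,9): 1·0+1·9=9≤9, 6·0+1·9=9≤16, objective 54.
(x_1,x_2)=(1,7): 1·1+1·7=8≤9, 6·1+1·7=13≤16, objective 49.
Maximum is 55 at (x_1,x_2)=(1,8).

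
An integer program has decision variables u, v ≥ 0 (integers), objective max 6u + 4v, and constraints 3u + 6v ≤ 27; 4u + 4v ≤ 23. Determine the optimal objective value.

(u,v)=(5,0) is feasible, giving 30.
(u,v)=(4,1) is feasible, giving 28.
The best lattice point is (5,0), giving 30.

30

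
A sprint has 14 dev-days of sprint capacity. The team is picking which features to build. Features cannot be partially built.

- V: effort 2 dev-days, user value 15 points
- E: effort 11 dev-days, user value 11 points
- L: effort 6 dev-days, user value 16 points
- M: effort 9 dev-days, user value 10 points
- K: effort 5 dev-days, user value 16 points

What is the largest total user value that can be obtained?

Allowing fractional choices, the relaxed optimum would be about 48.1, but features are indivisible.
L + K: effort 6 + 5 = 11 ≤ 14, user value 16 + 16 = 32.
V + L + K: effort 2 + 6 + 5 = 13 ≤ 14, user value 15 + 16 + 16 = 47.
Best is V, L, and K with total user value 47.

47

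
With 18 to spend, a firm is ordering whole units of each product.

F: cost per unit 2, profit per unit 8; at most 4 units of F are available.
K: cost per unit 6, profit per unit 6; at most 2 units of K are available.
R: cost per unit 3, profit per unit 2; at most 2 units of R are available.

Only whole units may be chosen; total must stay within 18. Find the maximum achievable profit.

40

4×F and 1×K: cost 14 ≤ 18, profit 4·8 + 1·6 = 38.
4×F, 1×K, and 1×R: cost 17 ≤ 18, profit 4·8 + 1·6 + 1·2 = 40.
Best is 40.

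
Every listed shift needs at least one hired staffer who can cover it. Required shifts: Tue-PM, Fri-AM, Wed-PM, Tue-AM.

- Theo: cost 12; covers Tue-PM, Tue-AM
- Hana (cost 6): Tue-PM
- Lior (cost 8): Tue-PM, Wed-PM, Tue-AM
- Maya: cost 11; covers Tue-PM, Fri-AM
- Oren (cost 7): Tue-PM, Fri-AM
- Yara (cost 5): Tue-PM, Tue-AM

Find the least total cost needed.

The greedy cost-per-new-shift heuristic would pick Yara, Oren, and Lior for 20, but a cheaper cover exists.
Choose Lior and Oren: together they cover Tue-PM, Fri-AM, Wed-PM, Tue-AM — every shift.
Total cost: 8 + 7 = 15.
No cover costs less than 15.

15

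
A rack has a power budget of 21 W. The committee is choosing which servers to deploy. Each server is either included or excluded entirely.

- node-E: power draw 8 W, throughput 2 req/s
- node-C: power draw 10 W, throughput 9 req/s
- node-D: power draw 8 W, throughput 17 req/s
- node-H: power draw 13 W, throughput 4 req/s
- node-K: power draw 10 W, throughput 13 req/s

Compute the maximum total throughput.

Treat it as a binary knapsack problem.
node-C + node-D: power draw 10 + 8 = 18 ≤ 21, throughput 9 + 17 = 26.
node-D + node-K: power draw 8 + 10 = 18 ≤ 21, throughput 17 + 13 = 30.
Best is node-D and node-K with total throughput 30.

30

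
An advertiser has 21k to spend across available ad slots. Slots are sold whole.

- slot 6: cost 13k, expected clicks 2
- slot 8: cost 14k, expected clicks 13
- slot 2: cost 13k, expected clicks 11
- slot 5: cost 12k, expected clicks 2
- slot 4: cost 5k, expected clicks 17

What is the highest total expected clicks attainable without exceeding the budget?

30

slot 5 + slot 4: cost 12 + 5 = 17 ≤ 21, expected clicks 2 + 17 = 19.
slot 8 + slot 4: cost 14 + 5 = 19 ≤ 21, expected clicks 13 + 17 = 30.
slot 2 + slot 4: cost 13 + 5 = 18 ≤ 21, expected clicks 11 + 17 = 28.
Best is slot 8 and slot 4 with total expected clicks 30.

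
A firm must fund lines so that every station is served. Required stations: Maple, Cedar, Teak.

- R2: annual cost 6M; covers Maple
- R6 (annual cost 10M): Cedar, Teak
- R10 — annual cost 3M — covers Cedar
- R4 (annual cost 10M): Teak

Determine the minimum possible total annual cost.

This is a weighted set-cover instance.
The greedy cost-per-new-station heuristic would pick R10, R2, and R6 for 19, but a cheaper cover exists.
Choose R2 and R6: together they cover Maple, Cedar, Teak — every station.
Total annual cost: 6 + 10 = 16.
No cover costs less than 16.

16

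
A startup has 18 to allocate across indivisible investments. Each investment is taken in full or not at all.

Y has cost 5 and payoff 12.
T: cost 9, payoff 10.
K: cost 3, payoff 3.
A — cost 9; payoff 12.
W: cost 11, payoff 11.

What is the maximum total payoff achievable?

27

Allowing fractional choices, the relaxed optimum would be about 28.4, but investments are indivisible.
Y + K + A: cost 5 + 3 + 9 = 17 ≤ 18, payoff 12 + 3 + 12 = 27.
Y + T + K: cost 5 + 9 + 3 = 17 ≤ 18, payoff 12 + 10 + 3 = 25.
Best is Y, K, and A with total payoff 27.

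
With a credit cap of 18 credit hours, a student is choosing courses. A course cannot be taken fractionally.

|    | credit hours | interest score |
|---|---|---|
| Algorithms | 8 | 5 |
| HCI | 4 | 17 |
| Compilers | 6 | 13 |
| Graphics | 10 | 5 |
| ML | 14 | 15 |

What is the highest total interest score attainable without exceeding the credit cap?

HCI + ML: credit hours 4 + 14 = 18 ≤ 18, interest score 17 + 15 = 32.
HCI + Compilers: credit hours 4 + 6 = 10 ≤ 18, interest score 17 + 13 = 30.
Algorithms + HCI + Compilers: credit hours 8 + 4 + 6 = 18 ≤ 18, interest score 5 + 17 + 13 = 35.
Best is Algorithms, HCI, and Compilers with total interest score 35.

35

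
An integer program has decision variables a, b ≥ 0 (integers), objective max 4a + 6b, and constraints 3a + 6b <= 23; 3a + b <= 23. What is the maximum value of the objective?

(a,b)=(7,0): 3·7+6·0=21≤23, 3·7+1·0=21≤23, objective 28.
(a,b)=(6,0): 3·6+6·0=18≤23, 3·6+1·0=18≤23, objective 24.
The best lattice point is (7,0), giving 28.

28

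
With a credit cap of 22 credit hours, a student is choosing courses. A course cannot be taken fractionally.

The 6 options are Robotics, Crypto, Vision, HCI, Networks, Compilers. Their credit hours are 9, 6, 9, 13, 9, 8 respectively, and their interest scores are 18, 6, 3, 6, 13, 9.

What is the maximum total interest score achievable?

Take Robotics and Networks: credit hours 9 + 9 = 18 ≤ 22, interest score 18 + 13 = 31.
No other feasible combination does better.

31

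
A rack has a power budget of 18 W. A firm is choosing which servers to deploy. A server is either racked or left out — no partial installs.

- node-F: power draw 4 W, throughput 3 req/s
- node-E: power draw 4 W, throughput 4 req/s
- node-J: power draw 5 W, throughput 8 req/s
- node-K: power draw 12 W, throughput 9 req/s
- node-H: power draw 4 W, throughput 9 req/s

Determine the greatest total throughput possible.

This is an integer program with binary decision variables.
Allowing fractional choices, the relaxed optimum would be about 24.8, but servers are indivisible.
node-E + node-J + node-H: power draw 4 + 5 + 4 = 13 ≤ 18, throughput 4 + 8 + 9 = 21.
node-F + node-E + node-J + node-H: power draw 4 + 4 + 5 + 4 = 17 ≤ 18, throughput 3 + 4 + 8 + 9 = 24.
node-F + node-J + node-H: power draw 4 + 5 + 4 = 13 ≤ 18, throughput 3 + 8 + 9 = 20.
Best is node-F, node-E, node-J, and node-H with total throughput 24.

24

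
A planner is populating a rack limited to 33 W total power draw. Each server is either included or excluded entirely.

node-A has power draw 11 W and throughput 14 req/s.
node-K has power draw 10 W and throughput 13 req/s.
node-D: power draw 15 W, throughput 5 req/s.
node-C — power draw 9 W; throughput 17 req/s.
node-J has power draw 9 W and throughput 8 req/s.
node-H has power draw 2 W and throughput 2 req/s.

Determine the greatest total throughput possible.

Take node-A, node-K, node-C, and node-H: power draw 11 + 10 + 9 + 2 = 32 ≤ 33, throughput 14 + 13 + 17 + 2 = 46.
No other feasible combination does better.

46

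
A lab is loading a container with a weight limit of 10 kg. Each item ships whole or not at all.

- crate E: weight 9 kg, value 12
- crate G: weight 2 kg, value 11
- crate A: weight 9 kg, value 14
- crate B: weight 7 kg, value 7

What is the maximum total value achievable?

Allowing fractional choices, the relaxed optimum would be about 23.4, but items are indivisible.
crate A: weight 9 ≤ 10, value 14.
crate G + crate B: weight 2 + 7 = 9 ≤ 10, value 11 + 7 = 18.
Best is crate G and crate B with total value 18.

18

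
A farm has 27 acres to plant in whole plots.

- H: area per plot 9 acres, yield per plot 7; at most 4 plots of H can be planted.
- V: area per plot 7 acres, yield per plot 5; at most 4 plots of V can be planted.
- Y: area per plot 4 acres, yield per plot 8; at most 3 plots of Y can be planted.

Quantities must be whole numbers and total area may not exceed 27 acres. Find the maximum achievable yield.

34

This is a bounded integer knapsack.
Take 2×V and 3×Y: area 26 ≤ 27, yield 2·5 + 3·8 = 34.
Y has the best ratio (8/4) and is taken to its limit of 3; remaining capacity is filled optimally with the others.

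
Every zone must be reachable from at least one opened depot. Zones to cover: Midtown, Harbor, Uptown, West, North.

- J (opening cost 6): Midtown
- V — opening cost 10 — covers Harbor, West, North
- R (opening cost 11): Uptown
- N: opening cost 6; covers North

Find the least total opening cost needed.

Choose J, V, and R: together they cover Midtown, Harbor, Uptown, West, North — every zone.
Total opening cost: 6 + 10 + 11 = 27.
No cover costs less than 27.

27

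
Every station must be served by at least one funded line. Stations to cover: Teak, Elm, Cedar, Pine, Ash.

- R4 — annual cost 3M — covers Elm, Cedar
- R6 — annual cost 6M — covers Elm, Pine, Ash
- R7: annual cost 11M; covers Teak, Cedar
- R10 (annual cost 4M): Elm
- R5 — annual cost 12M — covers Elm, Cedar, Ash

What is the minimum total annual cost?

17

Choose R6 and R7: together they cover Teak, Elm, Cedar, Pine, Ash — every station.
Total annual cost: 6 + 11 = 17.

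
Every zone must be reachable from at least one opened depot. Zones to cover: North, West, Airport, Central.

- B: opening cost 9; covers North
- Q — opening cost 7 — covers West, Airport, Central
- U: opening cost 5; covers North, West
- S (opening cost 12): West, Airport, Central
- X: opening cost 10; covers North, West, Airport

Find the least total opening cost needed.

12

Choose Q and U: together they cover North, West, Airport, Central — every zone.
Total opening cost: 7 + 5 = 12.
No cover costs less than 12.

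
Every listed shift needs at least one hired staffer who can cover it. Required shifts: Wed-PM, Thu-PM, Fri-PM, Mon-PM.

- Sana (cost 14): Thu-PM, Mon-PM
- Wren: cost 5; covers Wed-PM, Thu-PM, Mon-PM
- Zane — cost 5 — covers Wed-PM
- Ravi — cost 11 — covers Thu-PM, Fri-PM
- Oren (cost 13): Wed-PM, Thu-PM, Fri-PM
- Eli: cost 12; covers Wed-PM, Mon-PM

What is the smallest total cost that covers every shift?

This is an integer covering problem.
Choose Wren and Ravi: together they cover Wed-PM, Thu-PM, Fri-PM, Mon-PM — every shift.
Total cost: 5 + 11 = 16.

16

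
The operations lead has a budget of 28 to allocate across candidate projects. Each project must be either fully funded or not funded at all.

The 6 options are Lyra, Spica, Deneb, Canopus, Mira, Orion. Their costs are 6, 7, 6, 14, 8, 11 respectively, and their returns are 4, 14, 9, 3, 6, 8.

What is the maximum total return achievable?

Spica + Deneb + Orion: cost 7 + 6 + 11 = 24 ≤ 28, return 14 + 9 + 8 = 31.
Spica + Deneb + Mira: cost 7 + 6 + 8 = 21 ≤ 28, return 14 + 9 + 6 = 29.
Lyra + Spica + Deneb + Mira: cost 6 + 7 + 6 + 8 = 27 ≤ 28, return 4 + 14 + 9 + 6 = 33.
Best is Lyra, Spica, Deneb, and Mira with total return 33.

33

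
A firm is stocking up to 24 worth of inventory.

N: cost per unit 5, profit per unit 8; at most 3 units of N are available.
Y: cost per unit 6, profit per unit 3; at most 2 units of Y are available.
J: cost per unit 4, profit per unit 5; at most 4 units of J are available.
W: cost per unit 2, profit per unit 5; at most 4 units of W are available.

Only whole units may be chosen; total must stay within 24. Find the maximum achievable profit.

44

W has the best ratio (5/2); taking only W gives at most 4×5 = 20 (stopped by the supply cap of 4).
Mixing does better — 3×N and 4×W: cost 23 ≤ 24, profit 3·8 + 4·5 = 44.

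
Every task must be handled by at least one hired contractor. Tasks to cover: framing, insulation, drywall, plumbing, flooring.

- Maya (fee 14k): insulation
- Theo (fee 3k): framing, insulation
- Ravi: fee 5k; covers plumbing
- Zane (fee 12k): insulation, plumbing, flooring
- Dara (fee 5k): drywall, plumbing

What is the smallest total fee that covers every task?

20

This is a weighted set-cover instance.
Choose Theo, Zane, and Dara: together they cover framing, insulation, drywall, plumbing, flooring — every task.
Total fee: 3 + 12 + 5 = 20.
No cover costs less than 20.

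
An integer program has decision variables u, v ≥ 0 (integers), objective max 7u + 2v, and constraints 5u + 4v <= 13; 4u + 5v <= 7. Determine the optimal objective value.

The continuous relaxation peaks at (1.75, 0) with value 12.25; rounding to a feasible lattice point costs some objective.
(u,v)=(1,0): 5·1+4·0=5≤13, 4·1+5·0=4≤7, objective 7.
(u,v)=(0,1): 5·0+4·1=4≤13, 4·0+5·1=5≤7, objective 2.
(u,v)=(0,0): 5·0+4·0=0≤13, 4·0+5·0=0≤7, objective 0.
The best lattice point is (1,0), giving 7.

7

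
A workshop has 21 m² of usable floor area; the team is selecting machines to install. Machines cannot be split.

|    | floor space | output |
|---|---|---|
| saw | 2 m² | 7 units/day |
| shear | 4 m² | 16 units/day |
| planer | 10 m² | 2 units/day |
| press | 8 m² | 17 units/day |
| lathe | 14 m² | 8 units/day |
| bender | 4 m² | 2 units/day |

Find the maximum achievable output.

Allowing fractional choices, the relaxed optimum would be about 44.0, but machines are indivisible.
saw + shear + press: floor space 2 + 4 + 8 = 14 ≤ 21, output 7 + 16 + 17 = 40.
shear + press + bender: floor space 4 + 8 + 4 = 16 ≤ 21, output 16 + 17 + 2 = 35.
saw + shear + press + bender: floor space 2 + 4 + 8 + 4 = 18 ≤ 21, output 7 + 16 + 17 + 2 = 42.
Best is saw, shear, press, and bender with total output 42.

42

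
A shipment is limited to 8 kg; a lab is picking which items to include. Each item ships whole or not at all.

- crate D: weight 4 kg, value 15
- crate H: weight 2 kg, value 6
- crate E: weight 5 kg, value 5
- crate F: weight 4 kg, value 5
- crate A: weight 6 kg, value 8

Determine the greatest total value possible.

21

This is an integer program with binary decision variables.
crate D + crate F: weight 4 + 4 = 8 ≤ 8, value 15 + 5 = 20.
crate D + crate H: weight 4 + 2 = 6 ≤ 8, value 15 + 6 = 21.
Best is crate D and crate H with total value 21.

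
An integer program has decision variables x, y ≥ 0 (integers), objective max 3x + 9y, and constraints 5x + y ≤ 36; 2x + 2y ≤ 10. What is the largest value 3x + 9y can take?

(x,y)=(0,5) is feasible, giving 45.
(x,y)=(1,4) is feasible, giving 39.
(x,y)=(0,4) is feasible, giving 36.
No feasible integer point exceeds 45.

45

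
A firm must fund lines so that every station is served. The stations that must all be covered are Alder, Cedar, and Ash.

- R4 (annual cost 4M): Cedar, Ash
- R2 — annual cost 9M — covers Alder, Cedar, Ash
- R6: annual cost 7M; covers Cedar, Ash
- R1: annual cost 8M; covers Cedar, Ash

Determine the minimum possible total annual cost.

9

R2 alone covers Alder, Cedar, Ash — every station.
Total annual cost: 9.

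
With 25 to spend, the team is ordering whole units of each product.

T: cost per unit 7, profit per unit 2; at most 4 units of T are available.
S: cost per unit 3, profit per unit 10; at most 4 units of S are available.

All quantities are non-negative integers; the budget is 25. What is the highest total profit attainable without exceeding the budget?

42

This is a bounded integer knapsack.
4×S: cost 12 ≤ 25, profit 4·10 = 40.
1×T and 4×S: cost 19 ≤ 25, profit 1·2 + 4·10 = 42.
Best is 42.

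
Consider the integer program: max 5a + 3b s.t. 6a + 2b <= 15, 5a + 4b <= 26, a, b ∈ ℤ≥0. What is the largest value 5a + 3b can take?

The continuous relaxation peaks at (0.571, 5.79) with value 20.21; rounding to a feasible lattice point costs some objective.
(a,b)=(0,6): 6·0+2·6=12≤15, 5·0+4·6=24≤26, objective 18.
(a,b)=(1,4): 6·1+2·4=14≤15, 5·1+4·4=21≤26, objective 17.
No feasible integer point exceeds 18.

18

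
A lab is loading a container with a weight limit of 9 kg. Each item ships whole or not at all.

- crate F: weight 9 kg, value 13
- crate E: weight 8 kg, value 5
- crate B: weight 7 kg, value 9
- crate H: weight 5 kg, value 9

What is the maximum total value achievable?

Treat it as a binary knapsack problem.
Take crate F: weight 9 ≤ 9, value 13.
No other feasible combination does better.

13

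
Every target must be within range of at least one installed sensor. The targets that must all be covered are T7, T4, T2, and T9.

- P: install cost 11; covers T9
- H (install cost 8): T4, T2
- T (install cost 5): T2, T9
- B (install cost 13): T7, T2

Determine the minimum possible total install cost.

26

Choose H, T, and B: together they cover T7, T4, T2, T9 — every target.
Total install cost: 8 + 5 + 13 = 26.
No cover costs less than 26.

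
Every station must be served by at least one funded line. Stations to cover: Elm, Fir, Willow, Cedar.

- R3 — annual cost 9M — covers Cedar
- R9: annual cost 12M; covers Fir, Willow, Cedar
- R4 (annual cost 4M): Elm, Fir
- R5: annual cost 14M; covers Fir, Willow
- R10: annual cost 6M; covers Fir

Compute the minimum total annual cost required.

This is a weighted set-cover instance.
Choose R9 and R4: together they cover Elm, Fir, Willow, Cedar — every station.
Total annual cost: 12 + 4 = 16.
No cover costs less than 16.

16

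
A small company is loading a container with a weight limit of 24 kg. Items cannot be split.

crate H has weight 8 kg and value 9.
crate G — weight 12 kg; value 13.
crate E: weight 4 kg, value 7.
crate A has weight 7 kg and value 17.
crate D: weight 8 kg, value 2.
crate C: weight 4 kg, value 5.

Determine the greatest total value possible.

38

crate H + crate E + crate A + crate C: weight 8 + 4 + 7 + 4 = 23 ≤ 24, value 9 + 7 + 17 + 5 = 38.
crate G + crate E + crate A: weight 12 + 4 + 7 = 23 ≤ 24, value 13 + 7 + 17 = 37.
crate G + crate A + crate C: weight 12 + 7 + 4 = 23 ≤ 24, value 13 + 17 + 5 = 35.
Best is crate H, crate E, crate A, and crate C with total value 38.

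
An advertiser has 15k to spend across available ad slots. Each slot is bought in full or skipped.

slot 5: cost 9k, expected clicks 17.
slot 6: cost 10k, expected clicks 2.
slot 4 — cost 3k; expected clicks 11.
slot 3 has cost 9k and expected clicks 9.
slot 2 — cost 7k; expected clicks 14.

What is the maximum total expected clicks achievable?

Allowing fractional choices, the relaxed optimum would be about 34.4, but ad slots are indivisible.
slot 4 + slot 2: cost 3 + 7 = 10 ≤ 15, expected clicks 11 + 14 = 25.
slot 4 + slot 3: cost 3 + 9 = 12 ≤ 15, expected clicks 11 + 9 = 20.
slot 5 + slot 4: cost 9 + 3 = 12 ≤ 15, expected clicks 17 + 11 = 28.
Best is slot 5 and slot 4 with total expected clicks 28.

28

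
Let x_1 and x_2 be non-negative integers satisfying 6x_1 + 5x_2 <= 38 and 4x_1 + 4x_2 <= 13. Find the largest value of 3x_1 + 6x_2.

18

Relaxing integrality, the LP optimum is 19.50 at (x_1,x_2) = (0, 3.25), which is not an integer point.
(x_1,x_2)=(0,3): 6·0+5·3=15≤38, 4·0+4·3=12≤13, objective 18.
(x_1,x_2)=(1,2): 6·1+5·2=16≤38, 4·1+4·2=12≤13, objective 15.
(x_1,x_2)=(0,2): 6·0+5·2=10≤38, 4·0+4·2=8≤13, objective 12.
No feasible integer point exceeds 18.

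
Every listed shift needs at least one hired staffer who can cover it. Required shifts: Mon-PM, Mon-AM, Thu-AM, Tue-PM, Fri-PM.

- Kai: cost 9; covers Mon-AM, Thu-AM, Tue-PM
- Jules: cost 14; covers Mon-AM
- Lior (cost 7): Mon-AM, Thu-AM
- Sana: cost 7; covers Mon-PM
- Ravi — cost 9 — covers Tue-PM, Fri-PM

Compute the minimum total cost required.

Choose Lior, Sana, and Ravi: together they cover Mon-PM, Mon-AM, Thu-AM, Tue-PM, Fri-PM — every shift.
Total cost: 7 + 7 + 9 = 23.

23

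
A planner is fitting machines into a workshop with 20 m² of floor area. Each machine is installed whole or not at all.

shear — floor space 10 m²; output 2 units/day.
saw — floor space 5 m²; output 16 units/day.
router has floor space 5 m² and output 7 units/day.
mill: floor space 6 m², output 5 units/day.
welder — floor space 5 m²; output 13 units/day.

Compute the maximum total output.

36

Allowing fractional choices, the relaxed optimum would be about 40.2, but machines are indivisible.
saw + router + welder: floor space 5 + 5 + 5 = 15 ≤ 20, output 16 + 7 + 13 = 36.
saw + mill + welder: floor space 5 + 6 + 5 = 16 ≤ 20, output 16 + 5 + 13 = 34.
Best is saw, router, and welder with total output 36.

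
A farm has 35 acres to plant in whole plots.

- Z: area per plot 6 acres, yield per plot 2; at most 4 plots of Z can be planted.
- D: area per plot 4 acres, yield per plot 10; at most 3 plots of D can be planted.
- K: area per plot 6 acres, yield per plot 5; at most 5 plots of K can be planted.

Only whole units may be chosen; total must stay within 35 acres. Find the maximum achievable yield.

This is a bounded integer knapsack.
D has the best ratio (10/4); taking only D gives at most 3×10 = 30 (stopped by the supply cap of 3).
Mixing does better — 3×D and 3×K: area 30 ≤ 35, yield 3·10 + 3·5 = 45.

45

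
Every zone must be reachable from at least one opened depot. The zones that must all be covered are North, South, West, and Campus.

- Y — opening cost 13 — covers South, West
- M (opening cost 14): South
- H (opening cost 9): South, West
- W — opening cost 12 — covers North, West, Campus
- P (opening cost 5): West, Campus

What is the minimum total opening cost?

21

This is an integer covering problem.
The greedy cost-per-new-zone heuristic would pick P, H, and W for 26, but a cheaper cover exists.
Choose H and W: together they cover North, South, West, Campus — every zone.
Total opening cost: 9 + 12 = 21.
No cover costs less than 21.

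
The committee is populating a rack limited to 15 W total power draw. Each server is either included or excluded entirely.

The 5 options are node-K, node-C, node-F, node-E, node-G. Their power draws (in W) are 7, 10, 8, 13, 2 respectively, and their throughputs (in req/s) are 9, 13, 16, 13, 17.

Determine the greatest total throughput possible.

33

node-F + node-G: power draw 8 + 2 = 10 ≤ 15, throughput 16 + 17 = 33.
node-E + node-G: power draw 13 + 2 = 15 ≤ 15, throughput 13 + 17 = 30.
node-C + node-G: power draw 10 + 2 = 12 ≤ 15, throughput 13 + 17 = 30.
Best is node-F and node-G with total throughput 33.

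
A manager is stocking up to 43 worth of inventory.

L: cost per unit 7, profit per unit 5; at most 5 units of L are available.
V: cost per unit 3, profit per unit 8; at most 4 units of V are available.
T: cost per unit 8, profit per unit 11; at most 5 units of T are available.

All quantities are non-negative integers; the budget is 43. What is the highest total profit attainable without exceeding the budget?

70

1×L, 4×V, and 3×T: cost 43 ≤ 43, profit 1·5 + 4·8 + 3·11 = 70.
3×V and 4×T: cost 41 ≤ 43, profit 3·8 + 4·11 = 68.
Best is 70.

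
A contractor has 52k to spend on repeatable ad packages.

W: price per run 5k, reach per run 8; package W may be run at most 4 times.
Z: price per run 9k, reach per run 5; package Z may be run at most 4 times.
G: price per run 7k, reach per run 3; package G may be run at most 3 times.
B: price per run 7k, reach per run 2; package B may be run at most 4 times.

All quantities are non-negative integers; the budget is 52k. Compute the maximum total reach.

Take 4×W, 2×Z, and 2×G: price 52 ≤ 52, reach 4·8 + 2·5 + 2·3 = 48.
W has the best ratio (8/5) and is taken to its limit of 4; remaining capacity is filled optimally with the others.

48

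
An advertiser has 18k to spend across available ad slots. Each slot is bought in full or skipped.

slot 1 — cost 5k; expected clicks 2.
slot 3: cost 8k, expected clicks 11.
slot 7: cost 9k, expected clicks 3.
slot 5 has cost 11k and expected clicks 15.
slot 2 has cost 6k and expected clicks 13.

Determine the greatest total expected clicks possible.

Treat it as a binary knapsack problem.
Allowing fractional choices, the relaxed optimum would be about 29.5, but ad slots are indivisible.
slot 5 + slot 2: cost 11 + 6 = 17 ≤ 18, expected clicks 15 + 13 = 28.
slot 3 + slot 2: cost 8 + 6 = 14 ≤ 18, expected clicks 11 + 13 = 24.
Best is slot 5 and slot 2 with total expected clicks 28.

28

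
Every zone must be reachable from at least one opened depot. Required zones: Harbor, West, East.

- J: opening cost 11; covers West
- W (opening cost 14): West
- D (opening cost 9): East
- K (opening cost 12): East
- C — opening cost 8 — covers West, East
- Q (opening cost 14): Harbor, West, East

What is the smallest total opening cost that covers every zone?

The greedy cost-per-new-zone heuristic would pick C and Q for 22, but a cheaper cover exists.
Q alone covers Harbor, West, East — every zone.
Total opening cost: 14.
No cover costs less than 14.

14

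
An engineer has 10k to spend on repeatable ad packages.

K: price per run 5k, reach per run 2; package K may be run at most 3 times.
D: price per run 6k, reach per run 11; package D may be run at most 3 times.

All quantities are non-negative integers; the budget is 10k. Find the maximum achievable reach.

Take 1×D: price 6 ≤ 10, reach 1·11 = 11.
No other integer combination yields more.

11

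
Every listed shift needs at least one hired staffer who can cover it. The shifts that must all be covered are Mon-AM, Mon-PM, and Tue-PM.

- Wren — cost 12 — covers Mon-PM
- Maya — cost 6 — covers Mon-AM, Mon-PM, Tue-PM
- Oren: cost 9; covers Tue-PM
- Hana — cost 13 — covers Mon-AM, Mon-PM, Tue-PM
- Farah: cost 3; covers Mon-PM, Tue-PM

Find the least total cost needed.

Maya alone covers Mon-AM, Mon-PM, Tue-PM — every shift.
Total cost: 6.

6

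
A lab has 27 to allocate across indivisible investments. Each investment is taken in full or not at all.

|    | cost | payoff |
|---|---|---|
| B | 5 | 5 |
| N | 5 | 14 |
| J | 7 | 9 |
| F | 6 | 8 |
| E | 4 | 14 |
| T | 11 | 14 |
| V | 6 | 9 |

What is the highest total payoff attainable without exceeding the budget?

Take N, E, T, and V: cost 5 + 4 + 11 + 6 = 26 ≤ 27, payoff 14 + 14 + 14 + 9 = 51.
No feasible combination exceeds this.

51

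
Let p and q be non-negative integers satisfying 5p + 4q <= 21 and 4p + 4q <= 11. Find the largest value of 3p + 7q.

14

The continuous relaxation peaks at (0, 2.75) with value 19.25; rounding to a feasible lattice point costs some objective.
(p,q)=(0,2) is feasible, giving 14.
(p,q)=(1,1) is feasible, giving 10.
(p,q)=(0,1) is feasible, giving 7.
No feasible integer point exceeds 14.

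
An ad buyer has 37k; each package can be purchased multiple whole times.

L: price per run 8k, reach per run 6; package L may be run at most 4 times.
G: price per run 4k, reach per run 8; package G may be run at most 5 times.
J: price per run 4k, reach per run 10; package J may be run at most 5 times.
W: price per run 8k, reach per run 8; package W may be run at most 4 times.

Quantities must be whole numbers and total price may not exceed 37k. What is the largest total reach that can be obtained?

5×G and 4×J: price 36 ≤ 37, reach 5·8 + 4·10 = 80.
4×G and 5×J: price 36 ≤ 37, reach 4·8 + 5·10 = 82.
Best is 82.

82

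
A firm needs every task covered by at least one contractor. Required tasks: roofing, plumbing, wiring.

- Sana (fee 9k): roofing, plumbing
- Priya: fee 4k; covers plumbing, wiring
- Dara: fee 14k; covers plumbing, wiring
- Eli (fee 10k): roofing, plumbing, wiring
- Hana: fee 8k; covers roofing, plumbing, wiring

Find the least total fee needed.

This is a weighted set-cover instance.
The greedy cost-per-new-task heuristic would pick Priya and Hana for 12, but a cheaper cover exists.
Hana alone covers roofing, plumbing, wiring — every task.
Total fee: 8.
No cover costs less than 8.

8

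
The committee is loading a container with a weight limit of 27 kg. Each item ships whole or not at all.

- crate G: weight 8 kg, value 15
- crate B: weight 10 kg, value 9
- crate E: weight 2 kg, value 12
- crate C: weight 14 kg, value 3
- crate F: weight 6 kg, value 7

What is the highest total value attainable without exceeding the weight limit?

Take crate G, crate B, crate E, and crate F: weight 8 + 10 + 2 + 6 = 26 ≤ 27, value 15 + 9 + 12 + 7 = 43.
No other feasible combination does better.

43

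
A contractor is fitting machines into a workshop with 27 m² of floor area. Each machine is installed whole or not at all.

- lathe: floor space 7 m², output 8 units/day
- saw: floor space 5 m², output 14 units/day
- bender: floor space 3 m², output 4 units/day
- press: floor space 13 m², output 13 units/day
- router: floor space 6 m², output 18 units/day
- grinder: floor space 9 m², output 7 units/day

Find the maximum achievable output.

lathe + saw + router + grinder: floor space 7 + 5 + 6 + 9 = 27 ≤ 27, output 8 + 14 + 18 + 7 = 47.
saw + bender + press + router: floor space 5 + 3 + 13 + 6 = 27 ≤ 27, output 14 + 4 + 13 + 18 = 49.
saw + press + router: floor space 5 + 13 + 6 = 24 ≤ 27, output 14 + 13 + 18 = 45.
Best is saw, bender, press, and router with total output 49.

49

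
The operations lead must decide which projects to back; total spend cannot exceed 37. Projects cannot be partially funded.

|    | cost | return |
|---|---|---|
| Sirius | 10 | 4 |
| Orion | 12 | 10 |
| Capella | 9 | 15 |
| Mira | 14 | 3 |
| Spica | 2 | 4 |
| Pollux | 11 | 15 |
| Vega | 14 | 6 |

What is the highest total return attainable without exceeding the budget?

44

Allowing fractional choices, the relaxed optimum would be about 45.3, but projects are indivisible.
Capella + Spica + Pollux + Vega: cost 9 + 2 + 11 + 14 = 36 ≤ 37, return 15 + 4 + 15 + 6 = 40.
Orion + Capella + Spica + Pollux: cost 12 + 9 + 2 + 11 = 34 ≤ 37, return 10 + 15 + 4 + 15 = 44.
Orion + Capella + Pollux: cost 12 + 9 + 11 = 32 ≤ 37, return 10 + 15 + 15 = 40.
Best is Orion, Capella, Spica, and Pollux with total return 44.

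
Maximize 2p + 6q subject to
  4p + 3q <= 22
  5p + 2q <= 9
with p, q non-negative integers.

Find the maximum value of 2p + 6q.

(p,q)=(0,4): 4·0+3·4=12≤22, 5·0+2·4=8≤9, objective 24.
(p,q)=(0,3): 4·0+3·3=9≤22, 5·0+2·3=6≤9, objective 18.
The best lattice point is (0,4), giving 24.

24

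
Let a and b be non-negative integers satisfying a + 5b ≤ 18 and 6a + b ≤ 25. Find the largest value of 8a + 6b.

42

(a,b)=(3,3) is feasible, giving 42.
(a,b)=(4,1) is feasible, giving 38.
(a,b)=(3,2) is feasible, giving 36.
Maximum is 42 at (a,b)=(3,3).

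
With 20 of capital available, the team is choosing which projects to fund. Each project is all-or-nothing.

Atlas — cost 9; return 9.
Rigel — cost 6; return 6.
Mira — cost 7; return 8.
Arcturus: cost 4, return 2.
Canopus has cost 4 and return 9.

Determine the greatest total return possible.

Take Atlas, Mira, and Canopus: cost 9 + 7 + 4 = 20 ≤ 20, return 9 + 8 + 9 = 26.
No other feasible combination does better.

26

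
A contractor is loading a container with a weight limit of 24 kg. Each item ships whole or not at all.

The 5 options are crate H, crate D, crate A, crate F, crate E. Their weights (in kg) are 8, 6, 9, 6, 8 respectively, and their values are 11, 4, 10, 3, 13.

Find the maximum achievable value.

crate D + crate A + crate E: weight 6 + 9 + 8 = 23 ≤ 24, value 4 + 10 + 13 = 27.
crate H + crate F + crate E: weight 8 + 6 + 8 = 22 ≤ 24, value 11 + 3 + 13 = 27.
crate H + crate D + crate E: weight 8 + 6 + 8 = 22 ≤ 24, value 11 + 4 + 13 = 28.
Best is crate H, crate D, and crate E with total value 28.

28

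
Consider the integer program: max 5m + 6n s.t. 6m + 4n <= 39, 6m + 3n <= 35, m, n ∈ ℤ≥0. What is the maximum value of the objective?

54

Relaxing integrality, the LP optimum is 58.50 at (m,n) = (0, 9.75), which is not an integer point.
(m,n)=(0,9): 6·0+4·9=36≤39, 6·0+3·9=27≤35, objective 54.
(m,n)=(1,8): 6·1+4·8=38≤39, 6·1+3·8=30≤35, objective 53.
(m,n)=(0,8): 6·0+4·8=32≤39, 6·0+3·8=24≤35, objective 48.
The best lattice point is (0,9), giving 54.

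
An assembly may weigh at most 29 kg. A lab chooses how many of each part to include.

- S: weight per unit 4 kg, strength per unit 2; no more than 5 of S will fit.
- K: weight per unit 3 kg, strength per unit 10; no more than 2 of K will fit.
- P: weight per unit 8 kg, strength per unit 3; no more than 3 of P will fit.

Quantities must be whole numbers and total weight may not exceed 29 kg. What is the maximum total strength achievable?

K has the best ratio (10/3); taking only K gives at most 2×10 = 20 (stopped by the supply cap of 2).
Mixing does better — 5×S and 2×K: weight 26 ≤ 29, strength 5·2 + 2·10 = 30.

30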